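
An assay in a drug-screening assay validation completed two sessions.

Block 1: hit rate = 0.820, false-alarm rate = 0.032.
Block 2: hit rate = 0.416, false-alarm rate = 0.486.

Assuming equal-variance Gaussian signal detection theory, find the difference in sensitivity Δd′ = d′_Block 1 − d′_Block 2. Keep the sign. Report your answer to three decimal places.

Block 1: z(0.820) = 0.9154, z(0.032) = -1.8522, d' = 2.7676
Block 2: z(0.416) = -0.2121, z(0.486) = -0.0351, d' = -0.1770
Δd' = d'_Block 1 − d'_Block 2 = 2.7676 − (-0.1770) = 2.9446
Block 1 has the higher sensitivity.

Δd′ = 2.945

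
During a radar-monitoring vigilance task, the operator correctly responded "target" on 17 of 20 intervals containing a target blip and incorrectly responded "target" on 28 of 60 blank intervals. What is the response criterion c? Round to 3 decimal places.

c = -0.476

H = 17/20 = 0.8500
FA = 28/60 = 0.4667
Φ⁻¹(H) = 1.0364
Φ⁻¹(FA) = -0.0836
c = −½·[z(H) + z(FA)] = −0.5 × (1.0364 + (-0.0836)) = -0.4764
c < 0: the operator has a liberal response bias.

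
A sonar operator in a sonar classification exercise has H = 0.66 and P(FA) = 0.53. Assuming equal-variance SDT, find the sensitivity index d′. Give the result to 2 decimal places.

d′ = 0.34

z(H) = z(0.66) = 0.412
z(FA) = z(0.53) = 0.075
d' = z(H) − z(FA) = 0.412 − 0.075 = 0.337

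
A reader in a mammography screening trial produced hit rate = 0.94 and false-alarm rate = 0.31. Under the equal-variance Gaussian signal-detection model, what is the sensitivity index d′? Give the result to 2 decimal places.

d′ = 2.05

z(0.94) = 1.5548, z(0.31) = -0.4959
d' = z(H) − z(FA) = 1.5548 − (-0.4959) = 2.0507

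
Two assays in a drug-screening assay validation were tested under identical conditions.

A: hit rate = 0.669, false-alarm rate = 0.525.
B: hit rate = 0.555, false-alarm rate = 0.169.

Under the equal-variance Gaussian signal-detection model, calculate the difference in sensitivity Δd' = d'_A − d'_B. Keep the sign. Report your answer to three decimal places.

Δd' = -0.722

A: z(0.669) = 0.4372, z(0.525) = 0.0627, d' = 0.3745
B: z(0.555) = 0.1383, z(0.169) = -0.9581, d' = 1.0964
Δd' = d'_A − d'_B = 0.3745 − 1.0964 = -0.7219
B has the higher sensitivity.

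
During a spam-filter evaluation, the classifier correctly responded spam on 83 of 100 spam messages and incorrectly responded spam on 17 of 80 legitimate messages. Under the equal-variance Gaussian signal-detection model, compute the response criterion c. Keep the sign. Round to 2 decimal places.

c = -0.08

H = 83/100 = 0.8300
FA = 17/80 = 0.2125
z(0.8300) = 0.9542, z(0.2125) = -0.7978
c = −½·[z(H) + z(FA)] = −0.5 × (0.9542 + (-0.7978)) = -0.0782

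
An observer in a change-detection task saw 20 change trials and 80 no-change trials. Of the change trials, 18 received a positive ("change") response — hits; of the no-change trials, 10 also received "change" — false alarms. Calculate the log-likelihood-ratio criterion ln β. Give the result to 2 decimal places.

H = 18/20 = 0.9000
FA = 10/80 = 0.1250
z(H) = z(0.9000) = 1.282
z(FA) = z(0.1250) = -1.150
ln β = −½·[z(H)² − z(FA)²] = −0.5 × (1.644 − 1.323) = -0.1605

ln β = -0.16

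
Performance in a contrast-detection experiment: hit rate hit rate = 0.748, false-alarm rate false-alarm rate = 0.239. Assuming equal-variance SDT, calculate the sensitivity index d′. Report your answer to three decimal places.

Φ⁻¹(H) = 0.6682
Φ⁻¹(FA) = -0.7095
d' = z(H) − z(FA) = 0.6682 − (-0.7095) = 1.3777

d′ = 1.378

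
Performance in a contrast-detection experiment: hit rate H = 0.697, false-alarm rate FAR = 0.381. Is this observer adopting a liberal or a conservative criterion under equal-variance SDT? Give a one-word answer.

liberal

z(H) = 0.516, z(FA) = -0.303
c = −½·(z(H) + z(FA)) = -0.1065
c < 0 → liberal criterion (biased toward responding “yes”).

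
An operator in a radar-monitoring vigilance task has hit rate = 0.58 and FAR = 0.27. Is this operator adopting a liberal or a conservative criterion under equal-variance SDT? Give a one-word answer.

conservative

z(H) = 0.202, z(FA) = -0.613
c = −½·(z(H) + z(FA)) = 0.2055
c > 0 → conservative criterion (biased toward responding “no”).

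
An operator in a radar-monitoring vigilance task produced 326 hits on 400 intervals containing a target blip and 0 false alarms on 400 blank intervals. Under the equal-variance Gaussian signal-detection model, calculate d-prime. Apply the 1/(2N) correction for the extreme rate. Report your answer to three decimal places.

The false-alarm rate is 0/400 = 0, so apply the 1/(2N) correction: FA → 1/(2·400) = 0.00125.
z(H) = z(0.81500) = 0.8965
z(FA) = z(0.00125) = -3.0233
d' = 0.8965 − (-3.0233) = 3.9198

d-prime = 3.920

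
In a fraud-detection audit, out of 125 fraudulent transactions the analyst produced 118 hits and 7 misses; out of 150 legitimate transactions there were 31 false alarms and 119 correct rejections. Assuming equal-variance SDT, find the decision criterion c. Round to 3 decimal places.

c = -0.386

H = 118/125 = 0.9440
FA = 31/150 = 0.2067
z(H) = z(0.9440) = 1.5893
z(FA) = z(0.2067) = -0.8179
c = −½·[z(H) + z(FA)] = −0.5 × (1.5893 + (-0.8179)) = -0.3857
c < 0: the analyst has a liberal response bias.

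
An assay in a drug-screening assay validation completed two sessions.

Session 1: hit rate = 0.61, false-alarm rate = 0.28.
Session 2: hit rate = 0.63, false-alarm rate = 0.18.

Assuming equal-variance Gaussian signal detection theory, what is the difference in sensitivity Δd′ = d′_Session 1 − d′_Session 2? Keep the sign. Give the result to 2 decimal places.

Δd′ = -0.39

Session 1: z(0.61) = 0.279, z(0.28) = -0.583, d' = 0.862
Session 2: z(0.63) = 0.332, z(0.18) = -0.915, d' = 1.247
Δd' = d'_Session 1 − d'_Session 2 = 0.862 − 1.247 = -0.385
Session 2 has the higher sensitivity.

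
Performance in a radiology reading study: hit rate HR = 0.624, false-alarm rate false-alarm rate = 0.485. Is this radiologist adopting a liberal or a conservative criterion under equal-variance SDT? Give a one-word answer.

z(H) = 0.316, z(FA) = -0.038
c = −½·(z(H) + z(FA)) = -0.139
c < 0 → liberal criterion (biased toward responding “yes”).

liberal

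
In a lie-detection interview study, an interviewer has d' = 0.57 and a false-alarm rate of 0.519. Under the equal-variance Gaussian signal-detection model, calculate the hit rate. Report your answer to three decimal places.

hit rate = 0.732

z(false-alarm rate) = z(0.519) = 0.0476
z(H) = z(FA) + d' = 0.0476 + 0.57 = 0.6176
hit rate = Φ(0.6176) = 0.7316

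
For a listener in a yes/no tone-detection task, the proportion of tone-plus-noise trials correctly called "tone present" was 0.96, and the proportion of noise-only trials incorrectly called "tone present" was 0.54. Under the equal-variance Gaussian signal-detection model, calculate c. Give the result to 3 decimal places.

c = -0.926

Φ⁻¹(H) = Φ⁻¹(0.96) = 1.7507
Φ⁻¹(FA) = Φ⁻¹(0.54) = 0.1004
c = −½·[z(H) + z(FA)] = −0.5 × (1.7507 + 0.1004) = -0.92555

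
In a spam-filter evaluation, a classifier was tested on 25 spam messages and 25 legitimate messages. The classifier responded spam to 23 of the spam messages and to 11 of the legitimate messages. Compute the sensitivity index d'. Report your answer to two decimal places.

H = 23/25 = 0.9200
FA = 11/25 = 0.4400
z(H) = z(0.9200) = 1.405
z(FA) = z(0.4400) = -0.151
d' = z(H) − z(FA) = 1.405 − (-0.151) = 1.556

d' = 1.56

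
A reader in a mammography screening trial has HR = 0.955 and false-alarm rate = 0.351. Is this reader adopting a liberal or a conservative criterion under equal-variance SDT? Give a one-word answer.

z(H) = 1.695, z(FA) = -0.383
c = −½·(z(H) + z(FA)) = -0.656
c < 0 → liberal criterion (biased toward responding “yes”).

liberal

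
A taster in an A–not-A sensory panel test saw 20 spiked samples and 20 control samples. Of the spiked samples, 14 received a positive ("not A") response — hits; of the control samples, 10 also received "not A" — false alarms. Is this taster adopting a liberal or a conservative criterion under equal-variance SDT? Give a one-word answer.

z(H) = 0.524, z(FA) = 0.000
c = −½·(z(H) + z(FA)) = -0.262
c < 0 → liberal criterion (biased toward responding “yes”).

liberal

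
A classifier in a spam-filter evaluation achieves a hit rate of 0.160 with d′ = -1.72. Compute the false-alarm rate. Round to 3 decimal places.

false-alarm rate = 0.766

z(hit rate) = z(0.160) = -0.9945
z(FA) = z(H) − d' = -0.9945 − (-1.72) = 0.7255
false-alarm rate = Φ(0.7255) = 0.7659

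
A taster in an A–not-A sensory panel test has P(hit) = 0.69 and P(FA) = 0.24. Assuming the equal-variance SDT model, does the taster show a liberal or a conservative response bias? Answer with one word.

z(H) = 0.496, z(FA) = -0.706
c = −½·(z(H) + z(FA)) = 0.105
c > 0 → conservative criterion (biased toward responding “no”).

conservative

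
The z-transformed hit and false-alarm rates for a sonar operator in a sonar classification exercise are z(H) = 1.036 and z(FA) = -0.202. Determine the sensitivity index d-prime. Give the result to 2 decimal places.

d-prime = 1.24

d' = z(H) − z(FA) = 1.036 − (-0.202) = 1.238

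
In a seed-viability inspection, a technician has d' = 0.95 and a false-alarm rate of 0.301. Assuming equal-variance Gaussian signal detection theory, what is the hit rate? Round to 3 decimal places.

hit rate = 0.666

z(false-alarm rate) = z(0.301) = -0.5215
z(H) = z(FA) + d' = -0.5215 + 0.95 = 0.4285
hit rate = Φ(0.4285) = 0.6659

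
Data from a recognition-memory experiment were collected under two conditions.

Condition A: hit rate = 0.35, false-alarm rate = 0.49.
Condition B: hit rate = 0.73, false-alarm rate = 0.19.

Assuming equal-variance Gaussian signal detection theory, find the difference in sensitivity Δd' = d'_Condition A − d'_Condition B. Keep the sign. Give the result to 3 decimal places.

Condition A: z(0.35) = -0.3853, z(0.49) = -0.0251, d' = -0.3602
Condition B: z(0.73) = 0.6128, z(0.19) = -0.8779, d' = 1.4907
Δd' = d'_Condition A − d'_Condition B = -0.3602 − 1.4907 = -1.8509
Condition B has the higher sensitivity.

Δd' = -1.851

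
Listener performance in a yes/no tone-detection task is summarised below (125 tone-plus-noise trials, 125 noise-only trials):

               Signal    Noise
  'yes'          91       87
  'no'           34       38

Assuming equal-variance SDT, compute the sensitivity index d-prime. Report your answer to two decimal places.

d-prime = 0.09

H = 91/125 = 0.7280
FA = 87/125 = 0.6960
z(H) = z(0.7280) = 0.607
z(FA) = z(0.6960) = 0.513
d' = z(H) − z(FA) = 0.607 − 0.513 = 0.094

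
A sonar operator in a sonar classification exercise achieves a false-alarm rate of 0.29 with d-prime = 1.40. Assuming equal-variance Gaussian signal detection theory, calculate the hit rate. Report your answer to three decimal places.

z(false-alarm rate) = z(0.29) = -0.5534
z(H) = z(FA) + d' = -0.5534 + 1.40 = 0.8466
hit rate = Φ(0.8466) = 0.8014

hit rate = 0.801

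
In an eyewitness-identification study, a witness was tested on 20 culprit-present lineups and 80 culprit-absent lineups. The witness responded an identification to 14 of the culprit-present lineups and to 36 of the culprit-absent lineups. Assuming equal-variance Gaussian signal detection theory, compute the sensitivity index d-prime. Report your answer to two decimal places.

H = 14/20 = 0.7000
FA = 36/80 = 0.4500
Φ⁻¹(H) = Φ⁻¹(0.7000) = 0.5244
Φ⁻¹(FA) = Φ⁻¹(0.4500) = -0.1257
d' = z(H) − z(FA) = 0.5244 − (-0.1257) = 0.6501

d-prime = 0.65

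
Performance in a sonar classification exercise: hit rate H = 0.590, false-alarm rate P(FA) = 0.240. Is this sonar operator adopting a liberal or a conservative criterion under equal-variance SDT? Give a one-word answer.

z(H) = 0.228, z(FA) = -0.706
c = −½·(z(H) + z(FA)) = 0.239
c > 0 → conservative criterion (biased toward responding “no”).

conservative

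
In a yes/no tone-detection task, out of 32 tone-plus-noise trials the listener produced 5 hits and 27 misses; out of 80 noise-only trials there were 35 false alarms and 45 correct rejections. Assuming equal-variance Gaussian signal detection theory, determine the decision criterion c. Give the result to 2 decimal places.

H = 5/32 = 0.1562
FA = 35/80 = 0.4375
Φ⁻¹(H) = -1.010
Φ⁻¹(FA) = -0.157
c = −½·[z(H) + z(FA)] = −0.5 × (-1.010 + (-0.157)) = 0.5835

c = 0.58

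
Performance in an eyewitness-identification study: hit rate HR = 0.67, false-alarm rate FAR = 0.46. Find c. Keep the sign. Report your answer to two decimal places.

c = -0.17

Φ⁻¹(0.67) = 0.440, Φ⁻¹(0.46) = -0.100
c = −½·[z(H) + z(FA)] = −0.5 × (0.440 + (-0.100)) = -0.170
c < 0: the witness has a liberal response bias.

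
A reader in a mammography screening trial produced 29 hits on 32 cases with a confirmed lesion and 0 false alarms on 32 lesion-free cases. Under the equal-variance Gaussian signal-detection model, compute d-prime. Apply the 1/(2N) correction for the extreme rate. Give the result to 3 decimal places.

The false-alarm rate is 0/32 = 0, so apply the 1/(2N) correction: FA → 1/(2·32) = 0.01562.
z(H) = z(0.90625) = 1.3180
z(FA) = z(0.01562) = -2.1540
d' = 1.3180 − (-2.1540) = 3.4720

d-prime = 3.472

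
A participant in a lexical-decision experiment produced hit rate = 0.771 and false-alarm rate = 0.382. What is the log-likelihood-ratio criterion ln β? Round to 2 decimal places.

ln β = -0.23

Φ⁻¹(0.771) = 0.742, Φ⁻¹(0.382) = -0.300
ln β = −½·[z(H)² − z(FA)²] = −0.5 × (0.551 − 0.090) = -0.2305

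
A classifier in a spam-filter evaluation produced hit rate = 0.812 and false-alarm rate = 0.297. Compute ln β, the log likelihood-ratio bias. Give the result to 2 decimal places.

ln β = -0.25

z(H) = 0.885
z(FA) = -0.533
ln β = −½·[z(H)² − z(FA)²] = −0.5 × (0.783 − 0.284) = -0.2495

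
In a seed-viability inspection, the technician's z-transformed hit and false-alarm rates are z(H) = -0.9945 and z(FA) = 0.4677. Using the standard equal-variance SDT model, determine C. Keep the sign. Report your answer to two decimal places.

c = −½·[z(H) + z(FA)] = −½·(-0.9945 + 0.4677) = 0.2634
c > 0: the technician has a conservative response bias.

C = 0.26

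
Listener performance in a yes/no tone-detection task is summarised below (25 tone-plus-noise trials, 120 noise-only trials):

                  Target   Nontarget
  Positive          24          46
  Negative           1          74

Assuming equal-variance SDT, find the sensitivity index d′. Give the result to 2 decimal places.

H = 24/25 = 0.9600
FA = 46/120 = 0.3833
z(H) = z(0.9600) = 1.751
z(FA) = z(0.3833) = -0.297
d' = z(H) − z(FA) = 1.751 − (-0.297) = 2.048

d′ = 2.05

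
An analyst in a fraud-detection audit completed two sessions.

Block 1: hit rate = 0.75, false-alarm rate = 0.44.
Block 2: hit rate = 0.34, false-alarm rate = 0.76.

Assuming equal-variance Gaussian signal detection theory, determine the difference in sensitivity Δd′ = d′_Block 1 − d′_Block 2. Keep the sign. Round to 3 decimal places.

Block 1: z(0.75) = 0.6745, z(0.44) = -0.1510, d' = 0.8255
Block 2: z(0.34) = -0.4125, z(0.76) = 0.7063, d' = -1.1188
Δd' = d'_Block 1 − d'_Block 2 = 0.8255 − (-1.1188) = 1.9443
Block 1 has the higher sensitivity.

Δd′ = 1.944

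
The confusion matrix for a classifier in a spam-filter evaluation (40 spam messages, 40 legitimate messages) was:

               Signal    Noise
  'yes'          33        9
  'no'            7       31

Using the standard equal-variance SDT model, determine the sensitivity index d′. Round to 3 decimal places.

H = 33/40 = 0.8250
FA = 9/40 = 0.2250
z(H) = z(0.8250) = 0.9346
z(FA) = z(0.2250) = -0.7554
d' = z(H) − z(FA) = 0.9346 − (-0.7554) = 1.6900

d′ = 1.690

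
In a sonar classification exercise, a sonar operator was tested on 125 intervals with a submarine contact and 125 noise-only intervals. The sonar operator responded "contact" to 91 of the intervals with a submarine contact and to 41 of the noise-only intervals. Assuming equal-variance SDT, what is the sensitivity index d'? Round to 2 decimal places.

H = 91/125 = 0.7280
FA = 41/125 = 0.3280
z(H) = z(0.7280) = 0.6068
z(FA) = z(0.3280) = -0.4454
d' = z(H) − z(FA) = 0.6068 − (-0.4454) = 1.0522

d' = 1.05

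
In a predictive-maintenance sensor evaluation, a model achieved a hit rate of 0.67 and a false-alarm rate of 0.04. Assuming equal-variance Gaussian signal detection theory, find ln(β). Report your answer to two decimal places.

Φ⁻¹(0.67) = 0.440, Φ⁻¹(0.04) = -1.751
ln β = −½·[z(H)² − z(FA)²] = −0.5 × (0.194 − 3.066) = 1.436

ln β = 1.44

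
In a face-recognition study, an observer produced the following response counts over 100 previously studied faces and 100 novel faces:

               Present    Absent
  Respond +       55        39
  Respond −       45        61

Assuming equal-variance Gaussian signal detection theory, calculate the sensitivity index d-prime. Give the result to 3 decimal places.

H = 55/100 = 0.5500
FA = 39/100 = 0.3900
Φ⁻¹(0.5500) = 0.1257, Φ⁻¹(0.3900) = -0.2793
d' = z(H) − z(FA) = 0.1257 − (-0.2793) = 0.4050

d-prime = 0.405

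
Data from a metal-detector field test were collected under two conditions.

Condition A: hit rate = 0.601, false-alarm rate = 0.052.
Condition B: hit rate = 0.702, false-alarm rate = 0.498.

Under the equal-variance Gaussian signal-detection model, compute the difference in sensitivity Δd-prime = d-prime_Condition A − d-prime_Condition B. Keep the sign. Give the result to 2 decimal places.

Δd-prime = 1.35

Condition A: z(0.601) = 0.256, z(0.052) = -1.626, d' = 1.882
Condition B: z(0.702) = 0.530, z(0.498) = -0.005, d' = 0.535
Δd' = d'_Condition A − d'_Condition B = 1.882 − 0.535 = 1.347
Condition A has the higher sensitivity.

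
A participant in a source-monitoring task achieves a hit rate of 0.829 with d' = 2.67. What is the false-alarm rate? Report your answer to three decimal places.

z(hit rate) = z(0.829) = 0.9502
z(FA) = z(H) − d' = 0.9502 − 2.67 = -1.7198
false-alarm rate = Φ(-1.7198) = 0.0427

false-alarm rate = 0.043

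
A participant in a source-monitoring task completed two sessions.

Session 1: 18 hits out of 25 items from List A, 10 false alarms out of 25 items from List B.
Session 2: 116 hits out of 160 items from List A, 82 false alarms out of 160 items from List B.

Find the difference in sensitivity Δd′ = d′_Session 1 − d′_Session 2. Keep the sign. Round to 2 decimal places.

Session 1: z(0.7200) = 0.583, z(0.4000) = -0.253, d' = 0.836
Session 2: z(0.7250) = 0.598, z(0.5125) = 0.031, d' = 0.567
Δd' = d'_Session 1 − d'_Session 2 = 0.836 − 0.567 = 0.269
Session 1 has the higher sensitivity.

Δd′ = 0.27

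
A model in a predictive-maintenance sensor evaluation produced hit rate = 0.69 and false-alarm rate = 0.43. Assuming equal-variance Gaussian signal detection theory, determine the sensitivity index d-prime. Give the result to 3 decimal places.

z(H) = z(0.69) = 0.4959
z(FA) = z(0.43) = -0.1764
d' = z(H) − z(FA) = 0.4959 − (-0.1764) = 0.6723

d-prime = 0.672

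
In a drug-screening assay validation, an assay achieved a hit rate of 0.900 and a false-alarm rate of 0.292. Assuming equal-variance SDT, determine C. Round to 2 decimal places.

Φ⁻¹(H) = Φ⁻¹(0.900) = 1.2816
Φ⁻¹(FA) = Φ⁻¹(0.292) = -0.5476
c = −½·[z(H) + z(FA)] = −0.5 × (1.2816 + (-0.5476)) = -0.3670

C = -0.37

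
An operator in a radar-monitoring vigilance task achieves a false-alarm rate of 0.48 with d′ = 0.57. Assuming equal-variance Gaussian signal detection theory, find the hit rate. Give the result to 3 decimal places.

z(false-alarm rate) = z(0.48) = -0.0502
z(H) = z(FA) + d' = -0.0502 + 0.57 = 0.5198
hit rate = Φ(0.5198) = 0.6984

hit rate = 0.698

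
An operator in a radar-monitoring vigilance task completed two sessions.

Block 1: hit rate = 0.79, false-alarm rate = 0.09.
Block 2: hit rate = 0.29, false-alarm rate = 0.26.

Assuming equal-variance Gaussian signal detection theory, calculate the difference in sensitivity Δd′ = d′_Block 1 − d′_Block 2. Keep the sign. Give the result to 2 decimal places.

Block 1: z(0.79) = 0.806, z(0.09) = -1.341, d' = 2.147
Block 2: z(0.29) = -0.553, z(0.26) = -0.643, d' = 0.090
Δd' = d'_Block 1 − d'_Block 2 = 2.147 − 0.090 = 2.057
Block 1 has the higher sensitivity.

Δd′ = 2.06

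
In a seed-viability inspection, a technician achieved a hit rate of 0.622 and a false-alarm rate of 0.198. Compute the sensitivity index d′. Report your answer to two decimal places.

z(0.622) = 0.311, z(0.198) = -0.849
d' = z(H) − z(FA) = 0.311 − (-0.849) = 1.160

d′ = 1.16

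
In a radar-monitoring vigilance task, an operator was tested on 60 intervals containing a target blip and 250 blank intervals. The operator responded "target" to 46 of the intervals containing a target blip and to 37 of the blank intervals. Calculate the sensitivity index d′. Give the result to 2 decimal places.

d′ = 1.77

H = 46/60 = 0.7667
FA = 37/250 = 0.1480
z(H) = 0.728
z(FA) = -1.045
d' = z(H) − z(FA) = 0.728 − (-1.045) = 1.773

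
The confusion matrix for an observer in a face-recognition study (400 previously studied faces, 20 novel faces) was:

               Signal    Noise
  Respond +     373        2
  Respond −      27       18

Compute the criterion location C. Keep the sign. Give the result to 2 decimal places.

C = -0.11

H = 373/400 = 0.9325
FA = 2/20 = 0.1000
Φ⁻¹(H) = Φ⁻¹(0.9325) = 1.495
Φ⁻¹(FA) = Φ⁻¹(0.1000) = -1.282
c = −½·[z(H) + z(FA)] = −0.5 × (1.495 + (-1.282)) = -0.1065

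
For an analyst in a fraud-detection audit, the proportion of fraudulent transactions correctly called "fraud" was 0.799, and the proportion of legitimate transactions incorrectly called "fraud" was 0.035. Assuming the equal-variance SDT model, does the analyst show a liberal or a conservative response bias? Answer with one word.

conservative

z(H) = 0.838, z(FA) = -1.812
c = −½·(z(H) + z(FA)) = 0.487
c > 0 → conservative criterion (biased toward responding “no”).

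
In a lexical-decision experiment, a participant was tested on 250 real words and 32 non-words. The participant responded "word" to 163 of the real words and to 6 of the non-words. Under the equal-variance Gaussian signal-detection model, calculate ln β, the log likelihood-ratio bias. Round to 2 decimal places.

H = 163/250 = 0.6520
FA = 6/32 = 0.1875
z(H) = z(0.6520) = 0.391
z(FA) = z(0.1875) = -0.887
ln β = −½·[z(H)² − z(FA)²] = −0.5 × (0.153 − 0.787) = 0.317

ln β = 0.32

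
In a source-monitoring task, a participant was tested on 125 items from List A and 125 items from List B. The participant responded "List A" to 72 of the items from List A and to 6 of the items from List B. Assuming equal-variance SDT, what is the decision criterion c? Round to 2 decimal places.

H = 72/125 = 0.5760
FA = 6/125 = 0.0480
z(H) = 0.192
z(FA) = -1.665
c = −½·[z(H) + z(FA)] = −0.5 × (0.192 + (-1.665)) = 0.7365

c = 0.74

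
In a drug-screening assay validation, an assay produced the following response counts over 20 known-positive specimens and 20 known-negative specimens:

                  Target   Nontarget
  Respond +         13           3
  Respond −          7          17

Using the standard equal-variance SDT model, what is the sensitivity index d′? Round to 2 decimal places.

d′ = 1.42

H = 13/20 = 0.6500
FA = 3/20 = 0.1500
Φ⁻¹(H) = Φ⁻¹(0.6500) = 0.385
Φ⁻¹(FA) = Φ⁻¹(0.1500) = -1.036
d' = z(H) − z(FA) = 0.385 − (-1.036) = 1.421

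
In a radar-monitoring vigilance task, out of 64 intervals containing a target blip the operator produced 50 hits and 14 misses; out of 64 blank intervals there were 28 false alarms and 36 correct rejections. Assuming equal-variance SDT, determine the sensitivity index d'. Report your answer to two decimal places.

d' = 0.93

H = 50/64 = 0.7812
FA = 28/64 = 0.4375
z(H) = z(0.7812) = 0.776
z(FA) = z(0.4375) = -0.157
d' = z(H) − z(FA) = 0.776 − (-0.157) = 0.933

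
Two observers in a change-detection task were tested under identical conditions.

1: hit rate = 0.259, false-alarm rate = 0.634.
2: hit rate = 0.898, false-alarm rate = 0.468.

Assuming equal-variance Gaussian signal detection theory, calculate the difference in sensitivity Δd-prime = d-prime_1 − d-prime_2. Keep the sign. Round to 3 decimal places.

1: z(0.259) = -0.6464, z(0.634) = 0.3425, d' = -0.9889
2: z(0.898) = 1.2702, z(0.468) = -0.0803, d' = 1.3505
Δd' = d'_1 − d'_2 = -0.9889 − 1.3505 = -2.3394
2 has the higher sensitivity.

Δd-prime = -2.339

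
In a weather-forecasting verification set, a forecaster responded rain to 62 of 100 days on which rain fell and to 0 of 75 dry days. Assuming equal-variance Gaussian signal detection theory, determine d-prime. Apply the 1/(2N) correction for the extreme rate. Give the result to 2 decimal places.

The false-alarm rate is 0/75 = 0, so apply the 1/(2N) correction: FA → 1/(2·75) = 0.00667.
z(H) = z(0.62000) = 0.305
z(FA) = z(0.00667) = -2.475
d' = 0.305 − (-2.475) = 2.780

d-prime = 2.78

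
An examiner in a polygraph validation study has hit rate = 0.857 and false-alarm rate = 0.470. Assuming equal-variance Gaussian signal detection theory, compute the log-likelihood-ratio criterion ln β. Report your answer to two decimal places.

z(H) = z(0.857) = 1.067
z(FA) = z(0.470) = -0.075
ln β = −½·[z(H)² − z(FA)²] = −0.5 × (1.138 − 0.006) = -0.566

ln β = -0.57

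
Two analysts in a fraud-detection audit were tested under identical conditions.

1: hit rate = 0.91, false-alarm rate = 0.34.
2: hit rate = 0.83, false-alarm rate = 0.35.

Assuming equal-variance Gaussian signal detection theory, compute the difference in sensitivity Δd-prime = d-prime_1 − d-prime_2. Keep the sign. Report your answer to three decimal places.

Δd-prime = 0.414

1: z(0.91) = 1.3408, z(0.34) = -0.4125, d' = 1.7533
2: z(0.83) = 0.9542, z(0.35) = -0.3853, d' = 1.3395
Δd' = d'_1 − d'_2 = 1.7533 − 1.3395 = 0.4138
1 has the higher sensitivity.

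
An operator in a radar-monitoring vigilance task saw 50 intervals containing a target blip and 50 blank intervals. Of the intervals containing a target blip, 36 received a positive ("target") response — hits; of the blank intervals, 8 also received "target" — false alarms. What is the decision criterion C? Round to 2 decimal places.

C = 0.21

H = 36/50 = 0.7200
FA = 8/50 = 0.1600
z(H) = z(0.7200) = 0.583
z(FA) = z(0.1600) = -0.994
c = −½·[z(H) + z(FA)] = −0.5 × (0.583 + (-0.994)) = 0.2055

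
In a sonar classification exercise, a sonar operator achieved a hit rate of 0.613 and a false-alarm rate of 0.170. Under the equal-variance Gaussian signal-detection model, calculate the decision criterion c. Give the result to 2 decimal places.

z(H) = z(0.613) = 0.2871
z(FA) = z(0.170) = -0.9542
c = −½·[z(H) + z(FA)] = −0.5 × (0.2871 + (-0.9542)) = 0.33355
c > 0: the sonar operator has a conservative response bias.

c = 0.33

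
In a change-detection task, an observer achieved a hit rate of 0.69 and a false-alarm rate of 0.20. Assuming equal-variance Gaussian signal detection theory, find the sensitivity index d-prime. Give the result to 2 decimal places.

d-prime = 1.34

Φ⁻¹(0.69) = 0.496, Φ⁻¹(0.20) = -0.842
d' = z(H) − z(FA) = 0.496 − (-0.842) = 1.338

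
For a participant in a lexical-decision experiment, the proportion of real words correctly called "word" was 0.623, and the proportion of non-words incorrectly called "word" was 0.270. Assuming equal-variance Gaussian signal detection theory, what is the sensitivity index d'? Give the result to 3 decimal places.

Φ⁻¹(H) = Φ⁻¹(0.623) = 0.3134
Φ⁻¹(FA) = Φ⁻¹(0.270) = -0.6128
d' = z(H) − z(FA) = 0.3134 − (-0.6128) = 0.9262

d' = 0.926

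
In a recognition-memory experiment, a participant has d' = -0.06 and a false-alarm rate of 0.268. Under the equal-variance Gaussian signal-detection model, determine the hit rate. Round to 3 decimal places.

z(false-alarm rate) = z(0.268) = -0.6189
z(H) = z(FA) + d' = -0.6189 + (-0.06) = -0.6789
hit rate = Φ(-0.6789) = 0.2486

hit rate = 0.249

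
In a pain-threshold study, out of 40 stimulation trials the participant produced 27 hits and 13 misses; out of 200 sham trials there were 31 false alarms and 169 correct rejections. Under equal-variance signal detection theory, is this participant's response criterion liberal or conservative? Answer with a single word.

z(H) = 0.454, z(FA) = -1.015
c = −½·(z(H) + z(FA)) = 0.2805
c > 0 → conservative criterion (biased toward responding “no”).

conservative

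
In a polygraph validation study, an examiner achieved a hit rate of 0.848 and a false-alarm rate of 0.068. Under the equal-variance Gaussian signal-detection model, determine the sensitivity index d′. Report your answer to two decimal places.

z(H) = 1.028
z(FA) = -1.491
d' = z(H) − z(FA) = 1.028 − (-1.491) = 2.519

d′ = 2.52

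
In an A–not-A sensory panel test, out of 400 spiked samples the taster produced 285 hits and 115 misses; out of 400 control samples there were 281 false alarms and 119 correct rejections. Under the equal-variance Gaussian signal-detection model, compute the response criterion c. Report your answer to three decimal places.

H = 285/400 = 0.7125
FA = 281/400 = 0.7025
Φ⁻¹(H) = 0.5607
Φ⁻¹(FA) = 0.5316
c = −½·[z(H) + z(FA)] = −0.5 × (0.5607 + 0.5316) = -0.54615

c = -0.546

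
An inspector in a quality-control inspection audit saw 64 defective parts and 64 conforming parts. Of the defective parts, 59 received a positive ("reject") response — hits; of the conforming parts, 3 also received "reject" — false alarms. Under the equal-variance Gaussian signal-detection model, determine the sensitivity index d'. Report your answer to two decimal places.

H = 59/64 = 0.9219
FA = 3/64 = 0.0469
z(0.9219) = 1.418, z(0.0469) = -1.676
d' = z(H) − z(FA) = 1.418 − (-1.676) = 3.094

d' = 3.09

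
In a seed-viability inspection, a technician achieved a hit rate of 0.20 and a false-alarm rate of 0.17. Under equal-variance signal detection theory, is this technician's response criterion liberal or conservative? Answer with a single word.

z(H) = -0.842, z(FA) = -0.954
c = −½·(z(H) + z(FA)) = 0.898
c > 0 → conservative criterion (biased toward responding “no”).

conservative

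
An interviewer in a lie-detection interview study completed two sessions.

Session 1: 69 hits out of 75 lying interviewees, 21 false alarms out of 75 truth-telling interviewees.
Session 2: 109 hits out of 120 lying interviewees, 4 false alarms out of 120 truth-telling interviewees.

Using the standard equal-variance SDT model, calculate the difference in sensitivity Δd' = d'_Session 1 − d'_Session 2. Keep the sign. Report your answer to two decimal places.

Session 1: z(0.9200) = 1.405, z(0.2800) = -0.583, d' = 1.988
Session 2: z(0.9083) = 1.330, z(0.0333) = -1.834, d' = 3.164
Δd' = d'_Session 1 − d'_Session 2 = 1.988 − 3.164 = -1.176
Session 2 has the higher sensitivity.

Δd' = -1.18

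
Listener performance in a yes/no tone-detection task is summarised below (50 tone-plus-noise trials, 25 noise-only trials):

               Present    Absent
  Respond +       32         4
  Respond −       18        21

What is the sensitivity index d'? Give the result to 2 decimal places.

H = 32/50 = 0.6400
FA = 4/25 = 0.1600
Φ⁻¹(0.6400) = 0.3585, Φ⁻¹(0.1600) = -0.9945
d' = z(H) − z(FA) = 0.3585 − (-0.9945) = 1.3530

d' = 1.35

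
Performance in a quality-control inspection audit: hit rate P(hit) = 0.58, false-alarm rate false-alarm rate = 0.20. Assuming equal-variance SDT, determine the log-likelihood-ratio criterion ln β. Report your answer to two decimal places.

z(H) = z(0.58) = 0.202
z(FA) = z(0.20) = -0.842
ln β = −½·[z(H)² − z(FA)²] = −0.5 × (0.041 − 0.709) = 0.334

ln β = 0.33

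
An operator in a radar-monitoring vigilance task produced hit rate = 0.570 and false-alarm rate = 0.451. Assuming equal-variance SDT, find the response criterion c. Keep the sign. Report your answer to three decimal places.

z(H) = 0.1764
z(FA) = -0.1231
c = −½·[z(H) + z(FA)] = −0.5 × (0.1764 + (-0.1231)) = -0.02665
c < 0: the operator has a liberal response bias.

c = -0.027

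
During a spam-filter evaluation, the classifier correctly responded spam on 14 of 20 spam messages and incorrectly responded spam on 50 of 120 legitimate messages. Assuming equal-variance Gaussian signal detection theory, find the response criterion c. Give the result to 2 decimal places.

H = 14/20 = 0.7000
FA = 50/120 = 0.4167
Φ⁻¹(H) = Φ⁻¹(0.7000) = 0.5244
Φ⁻¹(FA) = Φ⁻¹(0.4167) = -0.2103
c = −½·[z(H) + z(FA)] = −0.5 × (0.5244 + (-0.2103)) = -0.15705
c < 0: the classifier has a liberal response bias.

c = -0.16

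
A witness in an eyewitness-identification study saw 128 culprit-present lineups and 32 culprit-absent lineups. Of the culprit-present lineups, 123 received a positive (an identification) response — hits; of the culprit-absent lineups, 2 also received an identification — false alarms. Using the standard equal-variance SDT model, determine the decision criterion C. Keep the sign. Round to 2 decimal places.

H = 123/128 = 0.9609
FA = 2/32 = 0.0625
Φ⁻¹(H) = Φ⁻¹(0.9609) = 1.7612
Φ⁻¹(FA) = Φ⁻¹(0.0625) = -1.5341
c = −½·[z(H) + z(FA)] = −0.5 × (1.7612 + (-1.5341)) = -0.11355
c < 0: the witness has a liberal response bias.

C = -0.11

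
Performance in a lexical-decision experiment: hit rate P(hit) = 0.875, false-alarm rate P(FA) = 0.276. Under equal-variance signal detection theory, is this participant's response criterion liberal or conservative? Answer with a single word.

z(H) = 1.150, z(FA) = -0.595
c = −½·(z(H) + z(FA)) = -0.2775
c < 0 → liberal criterion (biased toward responding “yes”).

liberal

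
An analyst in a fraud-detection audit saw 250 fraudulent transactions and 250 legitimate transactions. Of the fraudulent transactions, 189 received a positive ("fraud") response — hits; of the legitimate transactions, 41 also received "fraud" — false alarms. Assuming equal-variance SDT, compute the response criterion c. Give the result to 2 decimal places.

c = 0.14

H = 189/250 = 0.7560
FA = 41/250 = 0.1640
Φ⁻¹(H) = Φ⁻¹(0.7560) = 0.6935
Φ⁻¹(FA) = Φ⁻¹(0.1640) = -0.9782
c = −½·[z(H) + z(FA)] = −0.5 × (0.6935 + (-0.9782)) = 0.14235
c > 0: the analyst has a conservative response bias.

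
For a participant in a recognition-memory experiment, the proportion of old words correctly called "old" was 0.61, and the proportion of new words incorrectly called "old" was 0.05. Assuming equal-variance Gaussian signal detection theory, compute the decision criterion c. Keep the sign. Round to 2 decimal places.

c = 0.68

Φ⁻¹(H) = Φ⁻¹(0.61) = 0.2793
Φ⁻¹(FA) = Φ⁻¹(0.05) = -1.6449
c = −½·[z(H) + z(FA)] = −0.5 × (0.2793 + (-1.6449)) = 0.6828
c > 0: the participant has a conservative response bias.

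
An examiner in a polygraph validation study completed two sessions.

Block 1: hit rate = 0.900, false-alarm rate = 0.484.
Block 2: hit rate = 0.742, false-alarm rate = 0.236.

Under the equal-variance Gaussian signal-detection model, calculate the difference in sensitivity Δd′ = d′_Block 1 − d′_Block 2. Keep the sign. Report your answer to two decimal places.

Block 1: z(0.900) = 1.282, z(0.484) = -0.040, d' = 1.322
Block 2: z(0.742) = 0.650, z(0.236) = -0.719, d' = 1.369
Δd' = d'_Block 1 − d'_Block 2 = 1.322 − 1.369 = -0.047
Block 2 has the higher sensitivity.

Δd′ = -0.05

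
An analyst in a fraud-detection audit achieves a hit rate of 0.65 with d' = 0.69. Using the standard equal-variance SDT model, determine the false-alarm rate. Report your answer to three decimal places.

z(hit rate) = z(0.65) = 0.3853
z(FA) = z(H) − d' = 0.3853 − 0.69 = -0.3047
false-alarm rate = Φ(-0.3047) = 0.3803

false-alarm rate = 0.380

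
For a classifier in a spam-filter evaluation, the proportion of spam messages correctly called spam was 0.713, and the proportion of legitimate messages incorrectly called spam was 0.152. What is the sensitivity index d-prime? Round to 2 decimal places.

z(H) = z(0.713) = 0.562
z(FA) = z(0.152) = -1.028
d' = z(H) − z(FA) = 0.562 − (-1.028) = 1.590

d-prime = 1.59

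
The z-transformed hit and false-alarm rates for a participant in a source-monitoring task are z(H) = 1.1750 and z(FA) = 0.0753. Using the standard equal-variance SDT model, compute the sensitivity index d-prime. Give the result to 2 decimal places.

d' = z(H) − z(FA) = 1.1750 − 0.0753 = 1.0997

d-prime = 1.10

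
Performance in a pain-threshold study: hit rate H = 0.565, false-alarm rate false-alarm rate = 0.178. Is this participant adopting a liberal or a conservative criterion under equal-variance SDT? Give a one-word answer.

conservative

z(H) = 0.164, z(FA) = -0.923
c = −½·(z(H) + z(FA)) = 0.3795
c > 0 → conservative criterion (biased toward responding “no”).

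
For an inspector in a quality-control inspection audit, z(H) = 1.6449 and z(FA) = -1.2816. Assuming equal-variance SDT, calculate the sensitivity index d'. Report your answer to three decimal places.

d' = z(H) − z(FA) = 1.6449 − (-1.2816) = 2.9265

d' = 2.927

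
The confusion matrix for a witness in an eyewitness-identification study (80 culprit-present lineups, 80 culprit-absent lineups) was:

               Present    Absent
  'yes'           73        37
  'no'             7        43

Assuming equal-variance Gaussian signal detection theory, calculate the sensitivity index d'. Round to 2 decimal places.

d' = 1.45

H = 73/80 = 0.9125
FA = 37/80 = 0.4625
z(0.9125) = 1.3563, z(0.4625) = -0.0941
d' = z(H) − z(FA) = 1.3563 − (-0.0941) = 1.4504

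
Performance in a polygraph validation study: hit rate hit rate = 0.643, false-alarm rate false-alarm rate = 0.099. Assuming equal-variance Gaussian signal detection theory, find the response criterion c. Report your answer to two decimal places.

z(H) = 0.3665
z(FA) = -1.2873
c = −½·[z(H) + z(FA)] = −0.5 × (0.3665 + (-1.2873)) = 0.4604
c > 0: the examiner has a conservative response bias.

c = 0.46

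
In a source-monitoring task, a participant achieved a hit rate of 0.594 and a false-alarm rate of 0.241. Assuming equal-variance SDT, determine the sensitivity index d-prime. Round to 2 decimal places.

d-prime = 0.94

Φ⁻¹(H) = Φ⁻¹(0.594) = 0.238
Φ⁻¹(FA) = Φ⁻¹(0.241) = -0.703
d' = z(H) − z(FA) = 0.238 − (-0.703) = 0.941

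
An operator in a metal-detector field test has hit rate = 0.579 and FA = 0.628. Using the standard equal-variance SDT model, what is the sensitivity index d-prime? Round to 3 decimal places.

Φ⁻¹(0.579) = 0.1993, Φ⁻¹(0.628) = 0.3266
d' = z(H) − z(FA) = 0.1993 − 0.3266 = -0.1273

d-prime = -0.127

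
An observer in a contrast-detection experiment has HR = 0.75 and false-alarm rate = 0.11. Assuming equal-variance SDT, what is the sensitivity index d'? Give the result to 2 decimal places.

d' = 1.90

z(H) = 0.674
z(FA) = -1.227
d' = z(H) − z(FA) = 0.674 − (-1.227) = 1.901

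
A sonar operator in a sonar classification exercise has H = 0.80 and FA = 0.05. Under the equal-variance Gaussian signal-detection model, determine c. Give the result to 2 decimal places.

Φ⁻¹(H) = Φ⁻¹(0.80) = 0.842
Φ⁻¹(FA) = Φ⁻¹(0.05) = -1.645
c = −½·[z(H) + z(FA)] = −0.5 × (0.842 + (-1.645)) = 0.4015

c = 0.40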